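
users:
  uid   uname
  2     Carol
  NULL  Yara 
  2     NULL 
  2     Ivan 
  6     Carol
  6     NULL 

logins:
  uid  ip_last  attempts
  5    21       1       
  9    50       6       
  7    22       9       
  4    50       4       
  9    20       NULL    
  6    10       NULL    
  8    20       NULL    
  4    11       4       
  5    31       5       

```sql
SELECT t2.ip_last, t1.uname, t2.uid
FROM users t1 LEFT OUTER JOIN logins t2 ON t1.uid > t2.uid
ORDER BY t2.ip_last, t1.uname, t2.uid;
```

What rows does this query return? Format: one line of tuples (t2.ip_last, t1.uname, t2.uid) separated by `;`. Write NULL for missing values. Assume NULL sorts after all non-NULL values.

LEFT JOIN keeps every row from `users`; unmatched rows get NULL for `logins`'s columns.
Matching on t1.uid > t2.uid. A NULL in a compared column never satisfies the condition.
- uid=2: no t2 row matches, row kept with t2 columns NULL.
- uid=NULL: no t2 row matches, row kept with t2 columns NULL.
- uid=2: no t2 row matches, row kept with t2 columns NULL.
- uid=2: no t2 row matches, row kept with t2 columns NULL.
- uid=6: 4 matching t2 row(s), so 4 row(s) emitted.
- uid=6: 4 matching t2 row(s), so 4 row(s) emitted.

(11, Carol, 4); (11, NULL, 4); (21, Carol, 5); (21, NULL, 5); (31, Carol, 5); (31, NULL, 5); (50, Carol, 4); (50, NULL, 4); (NULL, Carol, NULL); (NULL, Ivan, NULL); (NULL, Yara, NULL); (NULL, NULL, NULL)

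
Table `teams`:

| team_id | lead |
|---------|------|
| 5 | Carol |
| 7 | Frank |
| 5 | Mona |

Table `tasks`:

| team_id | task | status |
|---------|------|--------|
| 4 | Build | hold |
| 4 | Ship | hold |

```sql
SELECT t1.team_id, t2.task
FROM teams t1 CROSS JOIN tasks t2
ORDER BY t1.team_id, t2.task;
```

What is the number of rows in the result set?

CROSS JOIN pairs every row of `teams` with every row of `tasks`: 3 × 2 = 6 rows.

6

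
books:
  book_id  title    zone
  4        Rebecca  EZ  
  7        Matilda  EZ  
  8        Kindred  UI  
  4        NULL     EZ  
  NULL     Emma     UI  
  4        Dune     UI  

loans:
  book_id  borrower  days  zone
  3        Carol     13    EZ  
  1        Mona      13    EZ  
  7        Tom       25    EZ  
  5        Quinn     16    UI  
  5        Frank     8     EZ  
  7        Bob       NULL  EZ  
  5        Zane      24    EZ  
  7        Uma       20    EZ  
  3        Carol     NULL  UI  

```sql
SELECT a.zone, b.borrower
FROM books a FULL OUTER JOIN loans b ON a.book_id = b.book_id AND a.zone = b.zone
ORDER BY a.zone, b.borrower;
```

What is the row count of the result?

14

FULL OUTER JOIN keeps every row from both sides; unmatched rows get NULL for the other side's columns.
Matching on a.book_id = b.book_id AND a.zone = b.zone. A NULL in a compared column never satisfies the condition.
- a (book_id=4, zone=EZ) has no partner → padded with NULL.
- a (book_id=7, zone=EZ) pairs with 3 row(s) of b.
- a (book_id=8, zone=UI) has no partner → padded with NULL.
- a (book_id=4, zone=EZ) has no partner → padded with NULL.
- a (book_id=NULL, zone=UI) has no partner → padded with NULL.
- a (book_id=4, zone=UI) has no partner → padded with NULL.
- plus 6 unmatched b row(s), each kept with NULL a columns.
Total: 3 matched + 11 padded = 14 rows.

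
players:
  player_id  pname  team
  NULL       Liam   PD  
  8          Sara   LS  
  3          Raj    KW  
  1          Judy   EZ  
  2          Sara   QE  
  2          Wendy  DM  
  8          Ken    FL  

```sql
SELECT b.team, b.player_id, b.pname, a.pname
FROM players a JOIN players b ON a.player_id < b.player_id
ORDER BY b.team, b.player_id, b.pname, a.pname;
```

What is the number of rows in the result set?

13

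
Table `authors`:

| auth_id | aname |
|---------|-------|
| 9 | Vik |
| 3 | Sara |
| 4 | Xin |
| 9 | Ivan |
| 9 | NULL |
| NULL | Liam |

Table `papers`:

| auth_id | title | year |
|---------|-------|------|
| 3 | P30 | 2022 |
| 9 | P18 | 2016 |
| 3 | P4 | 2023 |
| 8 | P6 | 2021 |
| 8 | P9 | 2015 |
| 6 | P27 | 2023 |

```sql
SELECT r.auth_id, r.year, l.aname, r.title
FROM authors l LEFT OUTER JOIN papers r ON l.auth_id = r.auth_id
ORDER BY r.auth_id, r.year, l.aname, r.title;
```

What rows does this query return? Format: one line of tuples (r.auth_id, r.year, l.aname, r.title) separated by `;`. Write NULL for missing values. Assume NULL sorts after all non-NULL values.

LEFT JOIN keeps every row from `authors`; unmatched rows get NULL for `papers`'s columns.
Matching on l.auth_id = r.auth_id. A NULL in a compared column never satisfies the condition.
Matched pairs: 5; unmatched l rows kept: 2.

(3, 2022, Sara, P30); (3, 2023, Sara, P4); (9, 2016, Ivan, P18); (9, 2016, Vik, P18); (9, 2016, NULL, P18); (NULL, NULL, Liam, NULL); (NULL, NULL, Xin, NULL)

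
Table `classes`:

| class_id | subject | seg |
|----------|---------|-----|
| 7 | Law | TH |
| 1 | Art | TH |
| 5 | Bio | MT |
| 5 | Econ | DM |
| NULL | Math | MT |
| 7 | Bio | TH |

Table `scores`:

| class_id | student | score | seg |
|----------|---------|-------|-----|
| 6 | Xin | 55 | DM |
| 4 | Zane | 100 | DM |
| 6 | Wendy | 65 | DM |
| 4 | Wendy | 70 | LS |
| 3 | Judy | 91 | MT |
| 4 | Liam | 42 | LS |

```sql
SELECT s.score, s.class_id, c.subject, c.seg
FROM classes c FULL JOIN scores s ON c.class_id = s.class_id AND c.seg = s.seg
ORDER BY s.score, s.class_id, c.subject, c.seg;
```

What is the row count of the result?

FULL OUTER JOIN keeps every row from both sides; unmatched rows get NULL for the other side's columns.
Matching on c.class_id = s.class_id AND c.seg = s.seg. A NULL in a compared column never satisfies the condition.
- class_id=7, seg=TH: no s row matches, row kept with s columns NULL.
- class_id=1, seg=TH: no s row matches, row kept with s columns NULL.
- class_id=5, seg=MT: no s row matches, row kept with s columns NULL.
- class_id=5, seg=DM: no s row matches, row kept with s columns NULL.
- class_id=NULL, seg=MT: no s row matches, row kept with s columns NULL.
- class_id=7, seg=TH: no s row matches, row kept with s columns NULL.
- 6 row(s) from s found no c partner → padded with NULL.
Total: 0 matched + 12 padded = 12 rows.

12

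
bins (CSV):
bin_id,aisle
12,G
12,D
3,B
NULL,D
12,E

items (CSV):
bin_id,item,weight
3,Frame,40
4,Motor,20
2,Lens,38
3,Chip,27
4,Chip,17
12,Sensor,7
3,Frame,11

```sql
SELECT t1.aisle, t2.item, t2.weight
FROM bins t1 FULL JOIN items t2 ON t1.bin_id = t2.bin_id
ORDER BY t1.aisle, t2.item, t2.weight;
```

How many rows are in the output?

FULL OUTER JOIN keeps every row from both sides; unmatched rows get NULL for the other side's columns.
Matching on t1.bin_id = t2.bin_id. A NULL in a compared column never satisfies the condition.
Matched pairs: 6; unmatched t1 rows kept: 1; unmatched t2 rows kept: 3.
Total: 6 matched + 4 padded = 10 rows.

10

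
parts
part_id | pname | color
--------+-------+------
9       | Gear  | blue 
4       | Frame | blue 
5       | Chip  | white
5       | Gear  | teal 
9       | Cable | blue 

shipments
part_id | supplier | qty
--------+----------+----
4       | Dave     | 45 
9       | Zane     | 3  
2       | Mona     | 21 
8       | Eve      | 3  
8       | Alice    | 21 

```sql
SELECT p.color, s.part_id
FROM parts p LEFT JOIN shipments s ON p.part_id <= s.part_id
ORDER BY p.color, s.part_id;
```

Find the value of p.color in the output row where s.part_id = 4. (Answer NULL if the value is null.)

LEFT JOIN keeps every row from `parts`; unmatched rows get NULL for `shipments`'s columns.
Matching on p.part_id <= s.part_id.
- p (part_id=9) pairs with 1 row(s) of s.
- p (part_id=4) pairs with 4 row(s) of s.
- p (part_id=5) pairs with 3 row(s) of s.
- p (part_id=5) pairs with 3 row(s) of s.
- p (part_id=9) pairs with 1 row(s) of s.

blue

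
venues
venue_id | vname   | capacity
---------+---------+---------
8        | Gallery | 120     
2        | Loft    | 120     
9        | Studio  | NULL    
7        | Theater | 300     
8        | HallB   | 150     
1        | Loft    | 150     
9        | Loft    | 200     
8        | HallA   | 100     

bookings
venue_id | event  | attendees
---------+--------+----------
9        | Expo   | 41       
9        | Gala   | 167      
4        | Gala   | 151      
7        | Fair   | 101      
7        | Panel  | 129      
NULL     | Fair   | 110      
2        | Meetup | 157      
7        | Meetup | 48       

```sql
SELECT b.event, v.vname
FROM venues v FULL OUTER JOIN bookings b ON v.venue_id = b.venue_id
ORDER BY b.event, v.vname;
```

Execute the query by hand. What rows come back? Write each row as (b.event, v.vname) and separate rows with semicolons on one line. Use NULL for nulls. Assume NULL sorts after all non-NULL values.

(Expo, Loft); (Expo, Studio); (Fair, Theater); (Fair, NULL); (Gala, Loft); (Gala, Studio); (Gala, NULL); (Meetup, Loft); (Meetup, Theater); (Panel, Theater); (NULL, Gallery); (NULL, HallA); (NULL, HallB); (NULL, Loft)

FULL OUTER JOIN keeps every row from both sides; unmatched rows get NULL for the other side's columns.
Matching on v.venue_id = b.venue_id. A NULL in a compared column never satisfies the condition.
- v row (venue_id=8): no match → kept, b columns NULL.
- v row (venue_id=2): matches 1 b row(s) → 1 output row(s).
- v row (venue_id=9): matches 2 b row(s) → 2 output row(s).
- v row (venue_id=7): matches 3 b row(s) → 3 output row(s).
- v row (venue_id=8): no match → kept, b columns NULL.
- v row (venue_id=1): no match → kept, b columns NULL.
- v row (venue_id=9): matches 2 b row(s) → 2 output row(s).
- v row (venue_id=8): no match → kept, b columns NULL.
- plus 2 unmatched b row(s), each kept with NULL v columns.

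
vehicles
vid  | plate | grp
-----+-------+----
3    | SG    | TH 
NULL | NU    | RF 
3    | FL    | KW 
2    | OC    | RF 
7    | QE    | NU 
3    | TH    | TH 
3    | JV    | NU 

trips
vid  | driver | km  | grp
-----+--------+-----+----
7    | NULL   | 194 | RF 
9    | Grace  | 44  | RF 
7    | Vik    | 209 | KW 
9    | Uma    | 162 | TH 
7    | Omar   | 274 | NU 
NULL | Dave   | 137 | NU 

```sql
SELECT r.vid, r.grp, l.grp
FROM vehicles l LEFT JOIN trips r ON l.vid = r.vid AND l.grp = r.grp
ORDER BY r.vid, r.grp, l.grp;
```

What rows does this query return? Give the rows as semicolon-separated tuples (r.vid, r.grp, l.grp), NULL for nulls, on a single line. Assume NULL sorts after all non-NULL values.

(7, NU, NU); (NULL, NULL, KW); (NULL, NULL, NU); (NULL, NULL, RF); (NULL, NULL, RF); (NULL, NULL, TH); (NULL, NULL, TH)

LEFT JOIN keeps every row from `vehicles`; unmatched rows get NULL for `trips`'s columns.
Matching on l.vid = r.vid AND l.grp = r.grp. A NULL in a compared column never satisfies the condition.
- l[0] vid=3, grp=TH → no match; kept with NULLs on the r side.
- l[1] vid=NULL, grp=RF → no match; kept with NULLs on the r side.
- l[2] vid=3, grp=KW → no match; kept with NULLs on the r side.
- l[3] vid=2, grp=RF → no match; kept with NULLs on the r side.
- l[4] vid=7, grp=NU → 1 match(es) in r → 1 row(s).
- l[5] vid=3, grp=TH → no match; kept with NULLs on the r side.
- l[6] vid=3, grp=NU → no match; kept with NULLs on the r side.
After projecting and ordering:
r.vid | r.grp | l.grp
7 | NU | NU
NULL | NULL | KW
NULL | NULL | NU
NULL | NULL | RF
NULL | NULL | RF
NULL | NULL | TH
NULL | NULL | TH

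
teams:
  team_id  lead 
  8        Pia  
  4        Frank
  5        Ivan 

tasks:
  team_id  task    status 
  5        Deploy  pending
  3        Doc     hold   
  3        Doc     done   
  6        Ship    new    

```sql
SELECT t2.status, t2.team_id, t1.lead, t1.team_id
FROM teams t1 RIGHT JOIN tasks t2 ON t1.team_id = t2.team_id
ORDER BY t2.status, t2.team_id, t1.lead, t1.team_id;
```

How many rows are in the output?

4

RIGHT JOIN keeps every row from `tasks`; unmatched rows get NULL for `teams`'s columns.
Matching on t1.team_id = t2.team_id.
- t1 row (team_id=8): no match.
- t1 row (team_id=4): no match.
- t1 row (team_id=5): matches 1 t2 row(s) → 1 output row(s).
- 3 row(s) from t2 found no t1 partner → padded with NULL.
Total: 1 matched + 3 padded = 4 rows.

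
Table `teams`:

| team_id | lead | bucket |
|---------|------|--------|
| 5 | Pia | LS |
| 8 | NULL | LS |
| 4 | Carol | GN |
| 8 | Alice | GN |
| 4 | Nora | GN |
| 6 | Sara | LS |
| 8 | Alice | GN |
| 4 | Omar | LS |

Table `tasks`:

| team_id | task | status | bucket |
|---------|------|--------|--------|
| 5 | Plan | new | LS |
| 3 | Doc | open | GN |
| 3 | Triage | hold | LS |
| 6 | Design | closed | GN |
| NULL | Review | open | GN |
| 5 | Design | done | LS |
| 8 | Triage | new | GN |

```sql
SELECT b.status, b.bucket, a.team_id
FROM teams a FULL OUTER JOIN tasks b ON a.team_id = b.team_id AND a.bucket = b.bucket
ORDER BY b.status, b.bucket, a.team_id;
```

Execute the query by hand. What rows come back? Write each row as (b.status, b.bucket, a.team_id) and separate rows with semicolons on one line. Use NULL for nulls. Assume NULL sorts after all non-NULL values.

FULL OUTER JOIN keeps every row from both sides; unmatched rows get NULL for the other side's columns.
Matching on a.team_id = b.team_id AND a.bucket = b.bucket. A NULL in a compared column never satisfies the condition.
- a row (team_id=5, bucket=LS): matches 2 b row(s) → 2 output row(s).
- a row (team_id=8, bucket=LS): no match → kept, b columns NULL.
- a row (team_id=4, bucket=GN): no match → kept, b columns NULL.
- a row (team_id=8, bucket=GN): matches 1 b row(s) → 1 output row(s).
- a row (team_id=4, bucket=GN): no match → kept, b columns NULL.
- a row (team_id=6, bucket=LS): no match → kept, b columns NULL.
- a row (team_id=8, bucket=GN): matches 1 b row(s) → 1 output row(s).
- a row (team_id=4, bucket=LS): no match → kept, b columns NULL.
- plus 4 unmatched b row(s), each kept with NULL a columns.

(closed, GN, NULL); (done, LS, 5); (hold, LS, NULL); (new, GN, 8); (new, GN, 8); (new, LS, 5); (open, GN, NULL); (open, GN, NULL); (NULL, NULL, 4); (NULL, NULL, 4); (NULL, NULL, 4); (NULL, NULL, 6); (NULL, NULL, 8)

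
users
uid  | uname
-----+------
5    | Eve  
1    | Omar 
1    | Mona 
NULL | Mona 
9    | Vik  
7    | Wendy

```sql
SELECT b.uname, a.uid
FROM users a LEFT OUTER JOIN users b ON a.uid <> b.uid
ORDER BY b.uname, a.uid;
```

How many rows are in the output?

19

LEFT JOIN keeps every row from `users a`; unmatched rows get NULL for `users b`'s columns.
Matching on a.uid <> b.uid. A NULL in a compared column never satisfies the condition.
- a (uid=5) pairs with 4 row(s) of b.
- a (uid=1) pairs with 3 row(s) of b.
- a (uid=1) pairs with 3 row(s) of b.
- a (uid=NULL) has no partner → padded with NULL.
- a (uid=9) pairs with 4 row(s) of b.
- a (uid=7) pairs with 4 row(s) of b.
Total: 18 matched + 1 padded = 19 rows.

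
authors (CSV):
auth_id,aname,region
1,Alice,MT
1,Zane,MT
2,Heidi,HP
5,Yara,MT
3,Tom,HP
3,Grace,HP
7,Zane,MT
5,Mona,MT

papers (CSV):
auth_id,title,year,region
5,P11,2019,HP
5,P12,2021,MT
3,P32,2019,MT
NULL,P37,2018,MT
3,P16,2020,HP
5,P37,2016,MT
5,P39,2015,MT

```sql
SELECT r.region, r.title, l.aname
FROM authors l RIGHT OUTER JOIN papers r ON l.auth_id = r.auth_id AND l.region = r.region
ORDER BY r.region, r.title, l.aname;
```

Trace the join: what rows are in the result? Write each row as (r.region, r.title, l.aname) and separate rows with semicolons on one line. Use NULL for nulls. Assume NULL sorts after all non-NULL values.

(HP, P11, NULL); (HP, P16, Grace); (HP, P16, Tom); (MT, P12, Mona); (MT, P12, Yara); (MT, P32, NULL); (MT, P37, Mona); (MT, P37, Yara); (MT, P37, NULL); (MT, P39, Mona); (MT, P39, Yara)

RIGHT JOIN keeps every row from `papers`; unmatched rows get NULL for `authors`'s columns.
Matching on l.auth_id = r.auth_id AND l.region = r.region. A NULL in a compared column never satisfies the condition.
- auth_id=1, region=MT: no matching r row.
- auth_id=1, region=MT: no matching r row.
- auth_id=2, region=HP: no matching r row.
- auth_id=5, region=MT: 3 matching r row(s), so 3 row(s) emitted.
- auth_id=3, region=HP: 1 matching r row(s), so 1 row(s) emitted.
- auth_id=3, region=HP: 1 matching r row(s), so 1 row(s) emitted.
- auth_id=7, region=MT: no matching r row.
- auth_id=5, region=MT: 3 matching r row(s), so 3 row(s) emitted.
- 3 row(s) from r found no l partner → padded with NULL.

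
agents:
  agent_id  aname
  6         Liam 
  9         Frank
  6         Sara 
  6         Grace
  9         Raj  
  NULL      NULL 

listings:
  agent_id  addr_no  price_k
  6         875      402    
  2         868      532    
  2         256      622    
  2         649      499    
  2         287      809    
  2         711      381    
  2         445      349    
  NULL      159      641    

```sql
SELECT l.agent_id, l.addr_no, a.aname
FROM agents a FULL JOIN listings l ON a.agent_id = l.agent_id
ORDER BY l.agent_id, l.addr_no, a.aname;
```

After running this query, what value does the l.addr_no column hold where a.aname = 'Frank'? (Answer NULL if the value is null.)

NULL

FULL OUTER JOIN keeps every row from both sides; unmatched rows get NULL for the other side's columns.
Matching on a.agent_id = l.agent_id. A NULL in a compared column never satisfies the condition.
- a[0] agent_id=6 → 1 match(es) in l → 1 row(s).
- a[1] agent_id=9 → no match; kept with NULLs on the l side.
- a[2] agent_id=6 → 1 match(es) in l → 1 row(s).
- a[3] agent_id=6 → 1 match(es) in l → 1 row(s).
- a[4] agent_id=9 → no match; kept with NULLs on the l side.
- a[5] agent_id=NULL → no match; kept with NULLs on the l side.
- plus 7 unmatched l row(s), each kept with NULL a columns.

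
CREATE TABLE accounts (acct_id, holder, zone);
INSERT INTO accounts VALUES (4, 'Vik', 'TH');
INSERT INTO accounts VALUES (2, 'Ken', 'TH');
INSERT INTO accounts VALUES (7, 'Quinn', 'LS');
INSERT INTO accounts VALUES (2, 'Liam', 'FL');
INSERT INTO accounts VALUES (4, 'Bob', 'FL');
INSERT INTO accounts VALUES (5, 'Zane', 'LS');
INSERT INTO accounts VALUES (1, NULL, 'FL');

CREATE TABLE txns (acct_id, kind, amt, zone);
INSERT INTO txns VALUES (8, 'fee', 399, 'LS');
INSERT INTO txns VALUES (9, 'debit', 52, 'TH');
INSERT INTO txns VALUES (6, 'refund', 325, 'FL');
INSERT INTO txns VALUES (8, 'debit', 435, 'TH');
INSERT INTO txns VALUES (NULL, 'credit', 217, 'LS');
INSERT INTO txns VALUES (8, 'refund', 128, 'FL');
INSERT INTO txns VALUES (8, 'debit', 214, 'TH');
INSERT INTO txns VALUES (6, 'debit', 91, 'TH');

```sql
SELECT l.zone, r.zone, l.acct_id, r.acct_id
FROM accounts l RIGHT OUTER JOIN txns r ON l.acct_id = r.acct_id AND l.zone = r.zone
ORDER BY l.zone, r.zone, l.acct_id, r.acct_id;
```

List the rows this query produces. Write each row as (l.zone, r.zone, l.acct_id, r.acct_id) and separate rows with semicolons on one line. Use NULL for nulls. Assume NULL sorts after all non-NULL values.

RIGHT JOIN keeps every row from `txns`; unmatched rows get NULL for `accounts`'s columns.
Matching on l.acct_id = r.acct_id AND l.zone = r.zone. A NULL in a compared column never satisfies the condition.
Matched pairs: 0; unmatched r rows kept: 8.

(NULL, FL, NULL, 6); (NULL, FL, NULL, 8); (NULL, LS, NULL, 8); (NULL, LS, NULL, NULL); (NULL, TH, NULL, 6); (NULL, TH, NULL, 8); (NULL, TH, NULL, 8); (NULL, TH, NULL, 9)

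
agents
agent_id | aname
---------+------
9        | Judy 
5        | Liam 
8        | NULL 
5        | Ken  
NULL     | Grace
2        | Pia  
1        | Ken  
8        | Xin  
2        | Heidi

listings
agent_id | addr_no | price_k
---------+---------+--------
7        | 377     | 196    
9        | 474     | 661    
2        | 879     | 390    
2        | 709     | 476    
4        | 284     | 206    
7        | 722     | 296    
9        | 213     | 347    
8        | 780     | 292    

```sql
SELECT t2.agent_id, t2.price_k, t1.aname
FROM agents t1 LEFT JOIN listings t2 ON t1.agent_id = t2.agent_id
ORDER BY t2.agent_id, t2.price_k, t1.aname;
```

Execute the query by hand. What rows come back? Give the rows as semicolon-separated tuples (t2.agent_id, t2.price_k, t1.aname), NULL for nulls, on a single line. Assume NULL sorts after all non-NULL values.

LEFT JOIN keeps every row from `agents`; unmatched rows get NULL for `listings`'s columns.
Matching on t1.agent_id = t2.agent_id. A NULL in a compared column never satisfies the condition.
- t1[0] agent_id=9 → 2 match(es) in t2 → 2 row(s).
- t1[1] agent_id=5 → no match; kept with NULLs on the t2 side.
- t1[2] agent_id=8 → 1 match(es) in t2 → 1 row(s).
- t1[3] agent_id=5 → no match; kept with NULLs on the t2 side.
- t1[4] agent_id=NULL → no match; kept with NULLs on the t2 side.
- t1[5] agent_id=2 → 2 match(es) in t2 → 2 row(s).
- t1[6] agent_id=1 → no match; kept with NULLs on the t2 side.
- t1[7] agent_id=8 → 1 match(es) in t2 → 1 row(s).
- t1[8] agent_id=2 → 2 match(es) in t2 → 2 row(s).

(2, 390, Heidi); (2, 390, Pia); (2, 476, Heidi); (2, 476, Pia); (8, 292, Xin); (8, 292, NULL); (9, 347, Judy); (9, 661, Judy); (NULL, NULL, Grace); (NULL, NULL, Ken); (NULL, NULL, Ken); (NULL, NULL, Liam)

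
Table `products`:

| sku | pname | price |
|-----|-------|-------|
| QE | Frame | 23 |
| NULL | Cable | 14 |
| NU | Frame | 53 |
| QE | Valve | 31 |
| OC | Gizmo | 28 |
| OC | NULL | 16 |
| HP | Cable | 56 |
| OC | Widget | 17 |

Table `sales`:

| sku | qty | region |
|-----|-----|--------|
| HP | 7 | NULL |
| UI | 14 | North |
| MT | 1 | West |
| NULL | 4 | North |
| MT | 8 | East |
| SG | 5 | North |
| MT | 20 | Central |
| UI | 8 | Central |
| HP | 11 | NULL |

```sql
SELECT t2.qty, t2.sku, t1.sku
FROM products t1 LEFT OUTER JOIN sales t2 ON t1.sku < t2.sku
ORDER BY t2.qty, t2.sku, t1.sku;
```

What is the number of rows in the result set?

25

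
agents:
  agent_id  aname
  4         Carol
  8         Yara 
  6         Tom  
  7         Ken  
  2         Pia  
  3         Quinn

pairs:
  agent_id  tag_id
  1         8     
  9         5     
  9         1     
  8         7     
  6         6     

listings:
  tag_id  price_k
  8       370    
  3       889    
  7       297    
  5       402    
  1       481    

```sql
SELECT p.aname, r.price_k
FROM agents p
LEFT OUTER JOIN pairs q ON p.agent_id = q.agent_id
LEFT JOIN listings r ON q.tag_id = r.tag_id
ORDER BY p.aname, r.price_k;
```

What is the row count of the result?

Joins associate left-to-right: agents LEFT JOIN pairs on agent_id gives 6 intermediate row(s).
Then LEFT JOIN `listings r` on tag_id: each of those 6 rows is kept; rows whose q.tag_id has no match in r get NULL for r's columns.
Result: 6 row(s).

6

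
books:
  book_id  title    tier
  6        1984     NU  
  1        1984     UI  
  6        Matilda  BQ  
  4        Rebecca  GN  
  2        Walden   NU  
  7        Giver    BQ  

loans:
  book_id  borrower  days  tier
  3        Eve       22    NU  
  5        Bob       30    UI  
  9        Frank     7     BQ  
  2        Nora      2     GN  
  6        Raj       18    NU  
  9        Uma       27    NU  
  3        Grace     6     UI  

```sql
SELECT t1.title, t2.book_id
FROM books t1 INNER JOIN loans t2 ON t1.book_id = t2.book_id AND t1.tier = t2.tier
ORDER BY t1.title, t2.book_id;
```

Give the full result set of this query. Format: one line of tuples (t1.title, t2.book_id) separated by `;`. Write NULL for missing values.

INNER JOIN keeps only pairs where the ON condition holds.
Matching on t1.book_id = t2.book_id AND t1.tier = t2.tier.
- book_id=6, tier=NU: 1 matching t2 row(s), so 1 row(s) emitted.
- book_id=1, tier=UI: no matching t2 row, dropped.
- book_id=6, tier=BQ: no matching t2 row, dropped.
- book_id=4, tier=GN: no matching t2 row, dropped.
- book_id=2, tier=NU: no matching t2 row, dropped.
- book_id=7, tier=BQ: no matching t2 row, dropped.
After projecting and ordering:
t1.title | t2.book_id
1984 | 6

(1984, 6)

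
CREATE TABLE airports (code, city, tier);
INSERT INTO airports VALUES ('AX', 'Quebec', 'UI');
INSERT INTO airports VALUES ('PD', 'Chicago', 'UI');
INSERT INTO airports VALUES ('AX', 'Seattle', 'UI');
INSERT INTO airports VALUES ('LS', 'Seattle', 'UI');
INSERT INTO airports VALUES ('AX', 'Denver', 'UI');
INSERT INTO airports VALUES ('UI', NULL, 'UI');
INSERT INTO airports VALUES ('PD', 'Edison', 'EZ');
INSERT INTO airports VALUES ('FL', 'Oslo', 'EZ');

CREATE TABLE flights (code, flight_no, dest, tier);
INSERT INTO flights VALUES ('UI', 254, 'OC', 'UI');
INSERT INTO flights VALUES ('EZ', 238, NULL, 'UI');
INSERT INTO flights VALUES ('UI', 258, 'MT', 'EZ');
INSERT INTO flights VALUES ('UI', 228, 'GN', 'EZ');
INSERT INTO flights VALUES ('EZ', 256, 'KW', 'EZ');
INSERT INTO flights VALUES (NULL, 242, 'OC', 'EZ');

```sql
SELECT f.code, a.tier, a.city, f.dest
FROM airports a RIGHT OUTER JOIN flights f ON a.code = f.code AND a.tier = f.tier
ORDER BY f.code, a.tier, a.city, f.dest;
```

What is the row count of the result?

6

RIGHT JOIN keeps every row from `flights`; unmatched rows get NULL for `airports`'s columns.
Matching on a.code = f.code AND a.tier = f.tier. A NULL in a compared column never satisfies the condition.
- a row (code=AX, tier=UI): no match.
- a row (code=PD, tier=UI): no match.
- a row (code=AX, tier=UI): no match.
- a row (code=LS, tier=UI): no match.
- a row (code=AX, tier=UI): no match.
- a row (code=UI, tier=UI): matches 1 f row(s) → 1 output row(s).
- a row (code=PD, tier=EZ): no match.
- a row (code=FL, tier=EZ): no match.
- 5 row(s) from f found no a partner → padded with NULL.
Total: 1 matched + 5 padded = 6 rows.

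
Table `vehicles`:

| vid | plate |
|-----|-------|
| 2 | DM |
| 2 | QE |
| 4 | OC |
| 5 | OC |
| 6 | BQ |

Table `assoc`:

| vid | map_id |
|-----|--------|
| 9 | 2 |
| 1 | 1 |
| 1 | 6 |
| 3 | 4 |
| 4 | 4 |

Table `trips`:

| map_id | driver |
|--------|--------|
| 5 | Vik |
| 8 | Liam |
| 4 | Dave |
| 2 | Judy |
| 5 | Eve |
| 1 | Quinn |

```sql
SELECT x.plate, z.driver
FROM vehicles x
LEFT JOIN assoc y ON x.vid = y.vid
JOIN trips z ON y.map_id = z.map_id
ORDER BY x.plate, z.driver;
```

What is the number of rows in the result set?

Joins associate left-to-right: vehicles LEFT JOIN assoc on vid gives 5 intermediate row(s).
Then INNER JOIN `trips z` on map_id: keep only rows whose y.map_id appears in z.
Result: 1 row(s).

1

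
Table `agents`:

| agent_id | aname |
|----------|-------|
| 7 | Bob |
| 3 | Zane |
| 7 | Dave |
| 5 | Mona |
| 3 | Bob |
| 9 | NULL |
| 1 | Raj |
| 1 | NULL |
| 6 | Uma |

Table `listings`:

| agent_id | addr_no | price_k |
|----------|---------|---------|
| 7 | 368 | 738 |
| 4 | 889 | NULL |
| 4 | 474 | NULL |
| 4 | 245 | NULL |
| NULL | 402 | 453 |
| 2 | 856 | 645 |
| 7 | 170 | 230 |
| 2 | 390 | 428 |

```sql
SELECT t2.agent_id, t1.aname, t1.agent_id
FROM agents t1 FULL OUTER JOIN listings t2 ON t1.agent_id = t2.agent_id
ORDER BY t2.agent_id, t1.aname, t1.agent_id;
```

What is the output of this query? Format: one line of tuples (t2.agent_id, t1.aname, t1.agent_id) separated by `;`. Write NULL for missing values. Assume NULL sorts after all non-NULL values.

FULL OUTER JOIN keeps every row from both sides; unmatched rows get NULL for the other side's columns.
Matching on t1.agent_id = t2.agent_id. A NULL in a compared column never satisfies the condition.
- t1[0] agent_id=7 → 2 match(es) in t2 → 2 row(s).
- t1[1] agent_id=3 → no match; kept with NULLs on the t2 side.
- t1[2] agent_id=7 → 2 match(es) in t2 → 2 row(s).
- t1[3] agent_id=5 → no match; kept with NULLs on the t2 side.
- t1[4] agent_id=3 → no match; kept with NULLs on the t2 side.
- t1[5] agent_id=9 → no match; kept with NULLs on the t2 side.
- t1[6] agent_id=1 → no match; kept with NULLs on the t2 side.
- t1[7] agent_id=1 → no match; kept with NULLs on the t2 side.
- t1[8] agent_id=6 → no match; kept with NULLs on the t2 side.
- 6 t2 row(s) had no t1 match → kept, t1 columns NULL.

(2, NULL, NULL); (2, NULL, NULL); (4, NULL, NULL); (4, NULL, NULL); (4, NULL, NULL); (7, Bob, 7); (7, Bob, 7); (7, Dave, 7); (7, Dave, 7); (NULL, Bob, 3); (NULL, Mona, 5); (NULL, Raj, 1); (NULL, Uma, 6); (NULL, Zane, 3); (NULL, NULL, 1); (NULL, NULL, 9); (NULL, NULL, NULL)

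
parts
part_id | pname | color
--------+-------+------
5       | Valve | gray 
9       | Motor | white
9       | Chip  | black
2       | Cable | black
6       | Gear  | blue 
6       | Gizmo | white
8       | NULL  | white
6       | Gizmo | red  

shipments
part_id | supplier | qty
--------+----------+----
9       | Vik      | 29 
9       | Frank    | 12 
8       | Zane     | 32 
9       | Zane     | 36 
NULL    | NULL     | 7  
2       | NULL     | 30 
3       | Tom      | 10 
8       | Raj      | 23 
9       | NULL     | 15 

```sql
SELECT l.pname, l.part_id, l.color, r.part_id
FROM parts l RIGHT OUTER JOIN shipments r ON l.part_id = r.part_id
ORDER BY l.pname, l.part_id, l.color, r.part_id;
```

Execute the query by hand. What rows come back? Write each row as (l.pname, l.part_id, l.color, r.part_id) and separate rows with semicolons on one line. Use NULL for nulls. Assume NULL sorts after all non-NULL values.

(Cable, 2, black, 2); (Chip, 9, black, 9); (Chip, 9, black, 9); (Chip, 9, black, 9); (Chip, 9, black, 9); (Motor, 9, white, 9); (Motor, 9, white, 9); (Motor, 9, white, 9); (Motor, 9, white, 9); (NULL, 8, white, 8); (NULL, 8, white, 8); (NULL, NULL, NULL, 3); (NULL, NULL, NULL, NULL)

RIGHT JOIN keeps every row from `shipments`; unmatched rows get NULL for `parts`'s columns.
Matching on l.part_id = r.part_id. A NULL in a compared column never satisfies the condition.
Matched pairs: 11; unmatched r rows kept: 2.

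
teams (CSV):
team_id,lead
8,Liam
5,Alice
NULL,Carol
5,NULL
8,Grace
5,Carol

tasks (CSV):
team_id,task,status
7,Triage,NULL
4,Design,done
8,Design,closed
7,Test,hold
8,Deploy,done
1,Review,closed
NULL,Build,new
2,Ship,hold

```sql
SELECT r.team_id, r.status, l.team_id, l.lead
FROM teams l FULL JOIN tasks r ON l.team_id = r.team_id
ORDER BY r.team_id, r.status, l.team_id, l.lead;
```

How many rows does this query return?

FULL OUTER JOIN keeps every row from both sides; unmatched rows get NULL for the other side's columns.
Matching on l.team_id = r.team_id. A NULL in a compared column never satisfies the condition.
- team_id=8: 2 matching r row(s), so 2 row(s) emitted.
- team_id=5: no r row matches, row kept with r columns NULL.
- team_id=NULL: no r row matches, row kept with r columns NULL.
- team_id=5: no r row matches, row kept with r columns NULL.
- team_id=8: 2 matching r row(s), so 2 row(s) emitted.
- team_id=5: no r row matches, row kept with r columns NULL.
- plus 6 unmatched r row(s), each kept with NULL l columns.
Total: 4 matched + 10 padded = 14 rows.

14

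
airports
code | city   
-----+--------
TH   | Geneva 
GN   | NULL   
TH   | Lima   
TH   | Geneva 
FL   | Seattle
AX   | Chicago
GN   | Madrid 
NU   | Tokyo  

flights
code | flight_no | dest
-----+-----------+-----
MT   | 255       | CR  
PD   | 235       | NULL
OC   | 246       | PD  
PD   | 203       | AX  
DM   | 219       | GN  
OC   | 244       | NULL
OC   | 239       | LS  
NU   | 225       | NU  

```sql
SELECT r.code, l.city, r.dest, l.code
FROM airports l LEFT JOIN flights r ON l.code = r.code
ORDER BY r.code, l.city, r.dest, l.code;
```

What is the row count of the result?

LEFT JOIN keeps every row from `airports`; unmatched rows get NULL for `flights`'s columns.
Matching on l.code = r.code.
Matched pairs: 1; unmatched l rows kept: 7.
Total: 1 matched + 7 padded = 8 rows.

8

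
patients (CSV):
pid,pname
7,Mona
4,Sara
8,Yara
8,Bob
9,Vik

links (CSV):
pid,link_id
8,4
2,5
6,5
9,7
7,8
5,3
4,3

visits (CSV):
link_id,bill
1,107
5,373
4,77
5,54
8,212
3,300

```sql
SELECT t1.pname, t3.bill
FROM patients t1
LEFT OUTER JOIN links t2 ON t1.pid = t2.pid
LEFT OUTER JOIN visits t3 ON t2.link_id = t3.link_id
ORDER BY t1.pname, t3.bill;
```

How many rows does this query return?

Step 1 — t1 LEFT JOIN t2 on pid → 5 row(s).
Then LEFT JOIN `visits t3` on link_id: each of those 5 rows is kept; rows whose t2.link_id has no match in t3 get NULL for t3's columns.
Result: 5 row(s).

5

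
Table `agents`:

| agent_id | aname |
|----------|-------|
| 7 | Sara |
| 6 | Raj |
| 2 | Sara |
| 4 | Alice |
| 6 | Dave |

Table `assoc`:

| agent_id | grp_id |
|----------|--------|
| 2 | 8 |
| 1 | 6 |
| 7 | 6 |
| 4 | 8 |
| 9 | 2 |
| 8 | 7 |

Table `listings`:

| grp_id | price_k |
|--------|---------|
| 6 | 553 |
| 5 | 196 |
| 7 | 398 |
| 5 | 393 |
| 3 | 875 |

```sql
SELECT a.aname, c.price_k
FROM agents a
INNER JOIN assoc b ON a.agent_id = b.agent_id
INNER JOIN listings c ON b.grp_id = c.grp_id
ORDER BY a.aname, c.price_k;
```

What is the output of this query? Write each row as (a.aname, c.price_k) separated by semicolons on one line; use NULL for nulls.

(Sara, 553)

Step 1 — a INNER JOIN b on agent_id → 3 row(s).
Then INNER JOIN `listings c` on grp_id: keep only rows whose b.grp_id appears in c.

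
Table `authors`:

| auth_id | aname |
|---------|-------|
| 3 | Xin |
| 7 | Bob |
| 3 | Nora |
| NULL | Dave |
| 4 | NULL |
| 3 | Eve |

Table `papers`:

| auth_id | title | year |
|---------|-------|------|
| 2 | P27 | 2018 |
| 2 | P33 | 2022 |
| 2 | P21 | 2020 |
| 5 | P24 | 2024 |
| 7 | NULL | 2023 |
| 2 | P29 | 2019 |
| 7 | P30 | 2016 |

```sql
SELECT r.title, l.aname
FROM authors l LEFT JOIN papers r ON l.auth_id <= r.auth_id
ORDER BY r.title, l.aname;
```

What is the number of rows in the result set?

15

LEFT JOIN keeps every row from `authors`; unmatched rows get NULL for `papers`'s columns.
Matching on l.auth_id <= r.auth_id. A NULL in a compared column never satisfies the condition.
- l row (auth_id=3): matches 3 r row(s) → 3 output row(s).
- l row (auth_id=7): matches 2 r row(s) → 2 output row(s).
- l row (auth_id=3): matches 3 r row(s) → 3 output row(s).
- l row (auth_id=NULL): no match → kept, r columns NULL.
- l row (auth_id=4): matches 3 r row(s) → 3 output row(s).
- l row (auth_id=3): matches 3 r row(s) → 3 output row(s).
Total: 14 matched + 1 padded = 15 rows.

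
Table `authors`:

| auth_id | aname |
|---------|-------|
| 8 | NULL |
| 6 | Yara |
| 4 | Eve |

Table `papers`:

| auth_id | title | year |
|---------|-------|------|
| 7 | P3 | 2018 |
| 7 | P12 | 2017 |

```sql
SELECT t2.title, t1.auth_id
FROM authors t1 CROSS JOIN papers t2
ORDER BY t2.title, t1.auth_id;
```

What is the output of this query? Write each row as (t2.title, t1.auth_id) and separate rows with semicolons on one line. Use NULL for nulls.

(P12, 4); (P12, 6); (P12, 8); (P3, 4); (P3, 6); (P3, 8)

CROSS JOIN pairs every row of `authors` with every row of `papers`: 3 × 2 = 6 rows.
After projecting and ordering:
t2.title | t1.auth_id
P12 | 4
P12 | 6
P12 | 8
P3 | 4
P3 | 6
P3 | 8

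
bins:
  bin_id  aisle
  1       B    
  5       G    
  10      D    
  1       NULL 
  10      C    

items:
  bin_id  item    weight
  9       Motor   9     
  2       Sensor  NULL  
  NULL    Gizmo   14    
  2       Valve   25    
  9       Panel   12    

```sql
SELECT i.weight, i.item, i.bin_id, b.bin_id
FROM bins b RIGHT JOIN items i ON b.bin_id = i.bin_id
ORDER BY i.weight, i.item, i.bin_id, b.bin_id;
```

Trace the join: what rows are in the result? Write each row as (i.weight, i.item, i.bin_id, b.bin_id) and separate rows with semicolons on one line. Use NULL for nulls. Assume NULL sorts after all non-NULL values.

RIGHT JOIN keeps every row from `items`; unmatched rows get NULL for `bins`'s columns.
Matching on b.bin_id = i.bin_id. A NULL in a compared column never satisfies the condition.
Matched pairs: 0; unmatched i rows kept: 5.

(9, Motor, 9, NULL); (12, Panel, 9, NULL); (14, Gizmo, NULL, NULL); (25, Valve, 2, NULL); (NULL, Sensor, 2, NULL)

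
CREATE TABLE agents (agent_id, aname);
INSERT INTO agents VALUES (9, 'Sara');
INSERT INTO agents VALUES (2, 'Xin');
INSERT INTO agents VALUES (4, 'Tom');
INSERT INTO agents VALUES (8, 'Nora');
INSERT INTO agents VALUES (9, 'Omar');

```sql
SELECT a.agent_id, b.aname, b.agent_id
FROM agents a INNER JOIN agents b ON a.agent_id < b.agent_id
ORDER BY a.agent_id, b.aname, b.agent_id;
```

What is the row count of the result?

9

INNER JOIN keeps only pairs where the ON condition holds.
Matching on a.agent_id < b.agent_id.
- a[0] agent_id=9 → no match; dropped.
- a[1] agent_id=2 → 4 match(es) in b → 4 row(s).
- a[2] agent_id=4 → 3 match(es) in b → 3 row(s).
- a[3] agent_id=8 → 2 match(es) in b → 2 row(s).
- a[4] agent_id=9 → no match; dropped.
Total: 9 rows.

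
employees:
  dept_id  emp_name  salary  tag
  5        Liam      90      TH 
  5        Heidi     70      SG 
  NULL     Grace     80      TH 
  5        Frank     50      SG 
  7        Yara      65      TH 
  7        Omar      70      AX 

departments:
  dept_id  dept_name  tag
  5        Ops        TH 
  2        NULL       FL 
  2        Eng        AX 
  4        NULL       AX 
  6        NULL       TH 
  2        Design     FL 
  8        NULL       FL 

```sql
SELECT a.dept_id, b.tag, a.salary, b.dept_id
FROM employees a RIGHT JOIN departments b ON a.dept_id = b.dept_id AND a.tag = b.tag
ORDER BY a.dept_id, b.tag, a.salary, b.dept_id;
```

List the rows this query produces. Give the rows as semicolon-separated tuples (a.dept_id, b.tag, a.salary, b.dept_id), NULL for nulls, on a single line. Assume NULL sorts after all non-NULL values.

(5, TH, 90, 5); (NULL, AX, NULL, 2); (NULL, AX, NULL, 4); (NULL, FL, NULL, 2); (NULL, FL, NULL, 2); (NULL, FL, NULL, 8); (NULL, TH, NULL, 6)

RIGHT JOIN keeps every row from `departments`; unmatched rows get NULL for `employees`'s columns.
Matching on a.dept_id = b.dept_id AND a.tag = b.tag. A NULL in a compared column never satisfies the condition.
Matched pairs: 1; unmatched b rows kept: 6.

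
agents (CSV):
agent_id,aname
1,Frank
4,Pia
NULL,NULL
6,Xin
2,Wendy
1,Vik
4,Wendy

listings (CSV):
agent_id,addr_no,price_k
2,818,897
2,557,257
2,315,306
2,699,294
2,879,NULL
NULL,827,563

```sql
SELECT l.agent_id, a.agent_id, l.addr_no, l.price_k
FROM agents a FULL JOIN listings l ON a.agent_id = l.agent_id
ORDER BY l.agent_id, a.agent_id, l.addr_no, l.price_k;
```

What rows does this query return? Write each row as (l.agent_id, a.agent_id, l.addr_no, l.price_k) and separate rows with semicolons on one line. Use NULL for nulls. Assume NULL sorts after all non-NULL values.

(2, 2, 315, 306); (2, 2, 557, 257); (2, 2, 699, 294); (2, 2, 818, 897); (2, 2, 879, NULL); (NULL, 1, NULL, NULL); (NULL, 1, NULL, NULL); (NULL, 4, NULL, NULL); (NULL, 4, NULL, NULL); (NULL, 6, NULL, NULL); (NULL, NULL, 827, 563); (NULL, NULL, NULL, NULL)

FULL OUTER JOIN keeps every row from both sides; unmatched rows get NULL for the other side's columns.
Matching on a.agent_id = l.agent_id. A NULL in a compared column never satisfies the condition.
- agent_id=1: no l row matches, row kept with l columns NULL.
- agent_id=4: no l row matches, row kept with l columns NULL.
- agent_id=NULL: no l row matches, row kept with l columns NULL.
- agent_id=6: no l row matches, row kept with l columns NULL.
- agent_id=2: 5 matching l row(s), so 5 row(s) emitted.
- agent_id=1: no l row matches, row kept with l columns NULL.
- agent_id=4: no l row matches, row kept with l columns NULL.
- plus 1 unmatched l row(s), each kept with NULL a columns.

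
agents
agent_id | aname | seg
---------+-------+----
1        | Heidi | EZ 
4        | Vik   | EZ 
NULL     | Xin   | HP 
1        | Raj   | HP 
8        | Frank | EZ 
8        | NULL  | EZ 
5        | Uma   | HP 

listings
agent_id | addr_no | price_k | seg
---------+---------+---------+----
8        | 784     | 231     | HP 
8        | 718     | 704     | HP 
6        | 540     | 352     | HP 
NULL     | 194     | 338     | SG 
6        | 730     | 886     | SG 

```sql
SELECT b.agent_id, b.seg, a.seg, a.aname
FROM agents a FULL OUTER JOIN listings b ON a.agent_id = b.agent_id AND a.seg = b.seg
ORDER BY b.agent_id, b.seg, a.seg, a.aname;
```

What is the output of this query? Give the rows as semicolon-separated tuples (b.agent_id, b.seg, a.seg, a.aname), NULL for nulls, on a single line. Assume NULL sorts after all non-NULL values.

FULL OUTER JOIN keeps every row from both sides; unmatched rows get NULL for the other side's columns.
Matching on a.agent_id = b.agent_id AND a.seg = b.seg. A NULL in a compared column never satisfies the condition.
Matched pairs: 0; unmatched a rows kept: 7; unmatched b rows kept: 5.

(6, HP, NULL, NULL); (6, SG, NULL, NULL); (8, HP, NULL, NULL); (8, HP, NULL, NULL); (NULL, SG, NULL, NULL); (NULL, NULL, EZ, Frank); (NULL, NULL, EZ, Heidi); (NULL, NULL, EZ, Vik); (NULL, NULL, EZ, NULL); (NULL, NULL, HP, Raj); (NULL, NULL, HP, Uma); (NULL, NULL, HP, Xin)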